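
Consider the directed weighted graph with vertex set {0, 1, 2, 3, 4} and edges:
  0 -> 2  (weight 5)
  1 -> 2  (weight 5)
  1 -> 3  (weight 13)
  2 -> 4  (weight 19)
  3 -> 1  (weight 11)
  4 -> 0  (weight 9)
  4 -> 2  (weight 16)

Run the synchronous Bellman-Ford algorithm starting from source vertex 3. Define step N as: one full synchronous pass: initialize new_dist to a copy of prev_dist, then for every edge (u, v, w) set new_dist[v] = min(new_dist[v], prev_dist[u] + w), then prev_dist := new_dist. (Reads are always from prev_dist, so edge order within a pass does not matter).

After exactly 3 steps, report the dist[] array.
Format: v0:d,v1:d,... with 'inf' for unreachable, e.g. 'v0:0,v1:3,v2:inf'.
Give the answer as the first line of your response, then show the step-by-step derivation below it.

v0:inf,v1:11,v2:16,v3:0,v4:35

step 1: dist = v0:inf,v1:11,v2:inf,v3:0,v4:inf
step 2: dist = v0:inf,v1:11,v2:16,v3:0,v4:inf
step 3: dist = v0:inf,v1:11,v2:16,v3:0,v4:35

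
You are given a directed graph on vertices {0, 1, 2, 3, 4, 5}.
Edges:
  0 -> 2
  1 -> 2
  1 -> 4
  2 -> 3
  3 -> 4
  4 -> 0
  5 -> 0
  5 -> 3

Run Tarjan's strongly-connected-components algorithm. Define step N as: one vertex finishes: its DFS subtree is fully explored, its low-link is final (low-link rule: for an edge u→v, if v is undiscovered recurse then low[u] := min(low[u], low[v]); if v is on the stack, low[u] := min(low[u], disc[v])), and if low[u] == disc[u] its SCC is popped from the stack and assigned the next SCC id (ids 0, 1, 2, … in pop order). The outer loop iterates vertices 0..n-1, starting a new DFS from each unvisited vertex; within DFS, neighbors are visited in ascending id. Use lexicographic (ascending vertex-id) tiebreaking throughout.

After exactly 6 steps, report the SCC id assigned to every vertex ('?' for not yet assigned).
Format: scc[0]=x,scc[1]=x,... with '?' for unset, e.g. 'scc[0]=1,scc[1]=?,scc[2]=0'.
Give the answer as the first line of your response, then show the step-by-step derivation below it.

scc[0]=0,scc[1]=1,scc[2]=0,scc[3]=0,scc[4]=0,scc[5]=2

step 1: low=(low[0]=0,low[1]=?,low[2]=1,low[3]=2,low[4]=0,low[5]=?); scc=(scc[0]=?,scc[1]=?,scc[2]=?,scc[3]=?,scc[4]=?,scc[5]=?)
step 2: low=(low[0]=0,low[1]=?,low[2]=1,low[3]=0,low[4]=0,low[5]=?); scc=(scc[0]=?,scc[1]=?,scc[2]=?,scc[3]=?,scc[4]=?,scc[5]=?)
step 3: low=(low[0]=0,low[1]=?,low[2]=0,low[3]=0,low[4]=0,low[5]=?); scc=(scc[0]=?,scc[1]=?,scc[2]=?,scc[3]=?,scc[4]=?,scc[5]=?)
step 4: low=(low[0]=0,low[1]=?,low[2]=0,low[3]=0,low[4]=0,low[5]=?); scc=(scc[0]=0,scc[1]=?,scc[2]=0,scc[3]=0,scc[4]=0,scc[5]=?)
step 5: low=(low[0]=0,low[1]=4,low[2]=0,low[3]=0,low[4]=0,low[5]=?); scc=(scc[0]=0,scc[1]=1,scc[2]=0,scc[3]=0,scc[4]=0,scc[5]=?)
step 6: low=(low[0]=0,low[1]=4,low[2]=0,low[3]=0,low[4]=0,low[5]=5); scc=(scc[0]=0,scc[1]=1,scc[2]=0,scc[3]=0,scc[4]=0,scc[5]=2)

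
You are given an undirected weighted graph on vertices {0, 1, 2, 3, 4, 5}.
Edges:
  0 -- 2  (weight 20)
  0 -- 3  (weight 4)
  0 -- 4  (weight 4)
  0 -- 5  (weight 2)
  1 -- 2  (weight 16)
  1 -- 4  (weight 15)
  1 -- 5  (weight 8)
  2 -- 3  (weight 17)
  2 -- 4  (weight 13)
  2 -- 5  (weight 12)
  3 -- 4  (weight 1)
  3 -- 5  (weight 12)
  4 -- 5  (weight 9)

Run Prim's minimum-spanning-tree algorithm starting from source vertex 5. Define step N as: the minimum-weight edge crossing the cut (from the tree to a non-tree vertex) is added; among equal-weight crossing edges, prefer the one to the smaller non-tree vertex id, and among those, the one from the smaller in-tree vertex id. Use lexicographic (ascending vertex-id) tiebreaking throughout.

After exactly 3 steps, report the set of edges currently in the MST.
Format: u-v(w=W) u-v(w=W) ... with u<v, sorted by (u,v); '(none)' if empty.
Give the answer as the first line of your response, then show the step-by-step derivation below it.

0-3(w=4) 0-5(w=2) 3-4(w=1)

step 1: add edge 0-5 (w=2); MST = {0-5(w=2)}
step 2: add edge 0-3 (w=4); MST = {0-3(w=4) 0-5(w=2)}
step 3: add edge 3-4 (w=1); MST = {0-3(w=4) 0-5(w=2) 3-4(w=1)}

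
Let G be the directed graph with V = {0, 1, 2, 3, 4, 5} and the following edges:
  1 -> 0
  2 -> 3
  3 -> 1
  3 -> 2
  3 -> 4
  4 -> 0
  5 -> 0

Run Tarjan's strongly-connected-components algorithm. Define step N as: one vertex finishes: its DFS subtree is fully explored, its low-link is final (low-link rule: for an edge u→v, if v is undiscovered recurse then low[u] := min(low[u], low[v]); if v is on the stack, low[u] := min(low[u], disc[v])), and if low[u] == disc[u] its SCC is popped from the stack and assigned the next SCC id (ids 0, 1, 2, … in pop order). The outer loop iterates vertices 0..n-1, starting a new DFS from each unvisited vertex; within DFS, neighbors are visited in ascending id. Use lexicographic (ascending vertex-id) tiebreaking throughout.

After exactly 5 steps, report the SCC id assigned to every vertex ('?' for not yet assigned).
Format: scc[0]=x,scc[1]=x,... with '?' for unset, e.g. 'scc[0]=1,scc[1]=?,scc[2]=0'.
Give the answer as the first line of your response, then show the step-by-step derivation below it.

scc[0]=0,scc[1]=1,scc[2]=3,scc[3]=3,scc[4]=2,scc[5]=?

step 1: low=(low[0]=0,low[1]=?,low[2]=?,low[3]=?,low[4]=?,low[5]=?); scc=(scc[0]=0,scc[1]=?,scc[2]=?,scc[3]=?,scc[4]=?,scc[5]=?)
step 2: low=(low[0]=0,low[1]=1,low[2]=?,low[3]=?,low[4]=?,low[5]=?); scc=(scc[0]=0,scc[1]=1,scc[2]=?,scc[3]=?,scc[4]=?,scc[5]=?)
step 3: low=(low[0]=0,low[1]=1,low[2]=2,low[3]=2,low[4]=4,low[5]=?); scc=(scc[0]=0,scc[1]=1,scc[2]=?,scc[3]=?,scc[4]=2,scc[5]=?)
step 4: low=(low[0]=0,low[1]=1,low[2]=2,low[3]=2,low[4]=4,low[5]=?); scc=(scc[0]=0,scc[1]=1,scc[2]=?,scc[3]=?,scc[4]=2,scc[5]=?)
step 5: low=(low[0]=0,low[1]=1,low[2]=2,low[3]=2,low[4]=4,low[5]=?); scc=(scc[0]=0,scc[1]=1,scc[2]=3,scc[3]=3,scc[4]=2,scc[5]=?)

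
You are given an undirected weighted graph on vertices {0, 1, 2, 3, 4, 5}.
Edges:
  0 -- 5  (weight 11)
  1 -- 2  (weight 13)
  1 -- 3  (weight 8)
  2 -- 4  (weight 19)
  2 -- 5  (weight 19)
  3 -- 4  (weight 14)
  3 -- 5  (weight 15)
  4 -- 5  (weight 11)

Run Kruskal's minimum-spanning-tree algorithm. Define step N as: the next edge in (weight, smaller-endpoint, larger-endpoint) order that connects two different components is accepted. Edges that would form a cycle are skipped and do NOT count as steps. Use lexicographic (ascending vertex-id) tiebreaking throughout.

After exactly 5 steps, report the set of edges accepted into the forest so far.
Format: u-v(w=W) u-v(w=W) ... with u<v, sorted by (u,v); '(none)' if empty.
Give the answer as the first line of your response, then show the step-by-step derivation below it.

0-5(w=11) 1-2(w=13) 1-3(w=8) 3-4(w=14) 4-5(w=11)

step 1: add edge 1-3 (w=8); MST = {1-3(w=8)}
step 2: add edge 0-5 (w=11); MST = {0-5(w=11) 1-3(w=8)}
step 3: add edge 4-5 (w=11); MST = {0-5(w=11) 1-3(w=8) 4-5(w=11)}
step 4: add edge 1-2 (w=13); MST = {0-5(w=11) 1-2(w=13) 1-3(w=8) 4-5(w=11)}
step 5: add edge 3-4 (w=14); MST = {0-5(w=11) 1-2(w=13) 1-3(w=8) 3-4(w=14) 4-5(w=11)}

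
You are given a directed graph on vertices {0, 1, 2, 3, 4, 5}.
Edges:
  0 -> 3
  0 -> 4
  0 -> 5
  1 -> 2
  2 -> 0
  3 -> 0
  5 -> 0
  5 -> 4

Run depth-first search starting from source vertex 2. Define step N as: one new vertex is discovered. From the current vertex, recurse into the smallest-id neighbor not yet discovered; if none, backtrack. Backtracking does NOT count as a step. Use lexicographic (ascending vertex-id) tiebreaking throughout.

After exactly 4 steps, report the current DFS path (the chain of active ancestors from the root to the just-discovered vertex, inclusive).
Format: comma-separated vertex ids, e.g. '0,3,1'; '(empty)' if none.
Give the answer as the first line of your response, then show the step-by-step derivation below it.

2,0,4

step 1: discover 2; path=2; order=2
step 2: discover 0; path=2>0; order=2,0
step 3: discover 3; path=2>0>3; order=2,0,3
step 4: discover 4; path=2>0>4; order=2,0,3,4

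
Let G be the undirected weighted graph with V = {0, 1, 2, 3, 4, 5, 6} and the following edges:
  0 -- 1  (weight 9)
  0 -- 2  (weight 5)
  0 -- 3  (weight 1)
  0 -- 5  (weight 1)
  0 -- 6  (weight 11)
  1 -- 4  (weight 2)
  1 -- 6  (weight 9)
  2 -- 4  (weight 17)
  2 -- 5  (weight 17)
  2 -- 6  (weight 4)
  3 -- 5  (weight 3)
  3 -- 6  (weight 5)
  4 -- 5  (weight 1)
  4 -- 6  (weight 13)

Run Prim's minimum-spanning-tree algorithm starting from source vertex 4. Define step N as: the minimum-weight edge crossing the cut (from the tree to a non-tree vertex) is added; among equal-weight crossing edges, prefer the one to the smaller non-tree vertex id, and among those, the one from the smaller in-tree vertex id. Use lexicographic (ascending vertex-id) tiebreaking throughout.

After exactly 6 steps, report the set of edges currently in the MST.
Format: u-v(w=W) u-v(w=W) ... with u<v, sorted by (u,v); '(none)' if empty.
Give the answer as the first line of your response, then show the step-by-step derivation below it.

0-2(w=5) 0-3(w=1) 0-5(w=1) 1-4(w=2) 2-6(w=4) 4-5(w=1)

step 1: add edge 4-5 (w=1); MST = {4-5(w=1)}
step 2: add edge 0-5 (w=1); MST = {0-5(w=1) 4-5(w=1)}
step 3: add edge 0-3 (w=1); MST = {0-3(w=1) 0-5(w=1) 4-5(w=1)}
step 4: add edge 1-4 (w=2); MST = {0-3(w=1) 0-5(w=1) 1-4(w=2) 4-5(w=1)}
step 5: add edge 0-2 (w=5); MST = {0-2(w=5) 0-3(w=1) 0-5(w=1) 1-4(w=2) 4-5(w=1)}
step 6: add edge 2-6 (w=4); MST = {0-2(w=5) 0-3(w=1) 0-5(w=1) 1-4(w=2) 2-6(w=4) 4-5(w=1)}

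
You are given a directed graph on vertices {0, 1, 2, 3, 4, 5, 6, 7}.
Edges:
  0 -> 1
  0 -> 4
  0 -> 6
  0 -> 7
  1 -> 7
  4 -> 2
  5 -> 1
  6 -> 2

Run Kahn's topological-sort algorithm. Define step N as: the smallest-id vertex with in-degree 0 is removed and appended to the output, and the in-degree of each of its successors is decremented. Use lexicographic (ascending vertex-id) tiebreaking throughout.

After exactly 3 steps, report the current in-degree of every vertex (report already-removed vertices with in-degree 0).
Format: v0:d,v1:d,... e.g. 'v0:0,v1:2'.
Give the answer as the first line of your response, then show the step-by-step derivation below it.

v0:0,v1:1,v2:1,v3:0,v4:0,v5:0,v6:0,v7:1

step 1: output 0; order=[0]; indeg=(0,1,2,0,0,0,0,1)
step 2: output 3; order=[0,3]; indeg=(0,1,2,0,0,0,0,1)
step 3: output 4; order=[0,3,4]; indeg=(0,1,1,0,0,0,0,1)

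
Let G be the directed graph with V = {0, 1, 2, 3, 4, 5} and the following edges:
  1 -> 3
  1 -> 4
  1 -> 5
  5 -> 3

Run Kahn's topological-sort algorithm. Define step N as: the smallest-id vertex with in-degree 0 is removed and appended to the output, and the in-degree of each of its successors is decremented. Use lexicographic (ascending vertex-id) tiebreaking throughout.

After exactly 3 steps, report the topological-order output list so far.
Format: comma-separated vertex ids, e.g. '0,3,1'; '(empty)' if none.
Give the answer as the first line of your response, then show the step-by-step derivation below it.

0,1,2

step 1: output 0; order=[0]; indeg=(0,0,0,2,1,1)
step 2: output 1; order=[0,1]; indeg=(0,0,0,1,0,0)
step 3: output 2; order=[0,1,2]; indeg=(0,0,0,1,0,0)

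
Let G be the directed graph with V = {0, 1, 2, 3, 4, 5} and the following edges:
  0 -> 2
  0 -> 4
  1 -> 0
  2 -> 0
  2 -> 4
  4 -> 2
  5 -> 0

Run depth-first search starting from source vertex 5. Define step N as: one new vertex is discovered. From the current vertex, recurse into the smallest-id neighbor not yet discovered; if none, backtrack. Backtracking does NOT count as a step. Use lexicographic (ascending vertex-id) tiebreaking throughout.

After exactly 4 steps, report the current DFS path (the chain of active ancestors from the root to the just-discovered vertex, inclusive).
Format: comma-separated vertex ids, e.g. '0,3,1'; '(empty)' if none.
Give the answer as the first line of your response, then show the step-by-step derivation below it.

5,0,2,4

step 1: discover 5; path=5; order=5
step 2: discover 0; path=5>0; order=5,0
step 3: discover 2; path=5>0>2; order=5,0,2
step 4: discover 4; path=5>0>2>4; order=5,0,2,4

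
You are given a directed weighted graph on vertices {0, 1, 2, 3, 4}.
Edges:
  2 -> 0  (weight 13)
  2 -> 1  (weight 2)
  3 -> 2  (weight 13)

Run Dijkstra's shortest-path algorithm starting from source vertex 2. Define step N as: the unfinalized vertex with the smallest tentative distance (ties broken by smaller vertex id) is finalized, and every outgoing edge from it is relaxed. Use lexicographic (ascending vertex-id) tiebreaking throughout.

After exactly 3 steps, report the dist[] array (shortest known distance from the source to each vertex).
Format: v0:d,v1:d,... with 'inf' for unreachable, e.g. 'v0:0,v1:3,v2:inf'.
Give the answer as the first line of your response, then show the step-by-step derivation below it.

v0:13,v1:2,v2:0,v3:inf,v4:inf

step 1: dist = v0:13,v1:2,v2:0,v3:inf,v4:inf
step 2: dist = v0:13,v1:2,v2:0,v3:inf,v4:inf
step 3: dist = v0:13,v1:2,v2:0,v3:inf,v4:inf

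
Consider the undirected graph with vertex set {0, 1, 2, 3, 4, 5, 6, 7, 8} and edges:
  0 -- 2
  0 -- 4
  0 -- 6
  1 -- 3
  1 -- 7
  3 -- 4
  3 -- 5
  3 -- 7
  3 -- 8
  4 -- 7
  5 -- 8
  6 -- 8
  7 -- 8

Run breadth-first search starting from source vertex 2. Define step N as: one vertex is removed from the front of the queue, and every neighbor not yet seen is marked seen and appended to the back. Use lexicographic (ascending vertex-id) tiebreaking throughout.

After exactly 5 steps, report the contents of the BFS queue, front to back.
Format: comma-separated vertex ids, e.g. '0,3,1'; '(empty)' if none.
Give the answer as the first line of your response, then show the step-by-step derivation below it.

7,8,1,5

step 1: dequeue 2; queue=[0]; order=2
step 2: dequeue 0; queue=[4,6]; order=2,0
step 3: dequeue 4; queue=[6,3,7]; order=2,0,4
step 4: dequeue 6; queue=[3,7,8]; order=2,0,4,6
step 5: dequeue 3; queue=[7,8,1,5]; order=2,0,4,6,3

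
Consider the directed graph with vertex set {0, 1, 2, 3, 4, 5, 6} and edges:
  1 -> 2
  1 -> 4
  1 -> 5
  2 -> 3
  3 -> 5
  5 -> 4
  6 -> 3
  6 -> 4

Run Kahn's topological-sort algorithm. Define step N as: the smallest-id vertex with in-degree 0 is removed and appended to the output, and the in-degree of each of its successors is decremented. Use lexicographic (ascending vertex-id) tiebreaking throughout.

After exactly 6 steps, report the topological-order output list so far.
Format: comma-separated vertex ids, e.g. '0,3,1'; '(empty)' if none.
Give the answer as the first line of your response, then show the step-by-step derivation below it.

0,1,2,6,3,5

step 1: output 0; order=[0]; indeg=(0,0,1,2,3,2,0)
step 2: output 1; order=[0,1]; indeg=(0,0,0,2,2,1,0)
step 3: output 2; order=[0,1,2]; indeg=(0,0,0,1,2,1,0)
step 4: output 6; order=[0,1,2,6]; indeg=(0,0,0,0,1,1,0)
step 5: output 3; order=[0,1,2,6,3]; indeg=(0,0,0,0,1,0,0)
step 6: output 5; order=[0,1,2,6,3,5]; indeg=(0,0,0,0,0,0,0)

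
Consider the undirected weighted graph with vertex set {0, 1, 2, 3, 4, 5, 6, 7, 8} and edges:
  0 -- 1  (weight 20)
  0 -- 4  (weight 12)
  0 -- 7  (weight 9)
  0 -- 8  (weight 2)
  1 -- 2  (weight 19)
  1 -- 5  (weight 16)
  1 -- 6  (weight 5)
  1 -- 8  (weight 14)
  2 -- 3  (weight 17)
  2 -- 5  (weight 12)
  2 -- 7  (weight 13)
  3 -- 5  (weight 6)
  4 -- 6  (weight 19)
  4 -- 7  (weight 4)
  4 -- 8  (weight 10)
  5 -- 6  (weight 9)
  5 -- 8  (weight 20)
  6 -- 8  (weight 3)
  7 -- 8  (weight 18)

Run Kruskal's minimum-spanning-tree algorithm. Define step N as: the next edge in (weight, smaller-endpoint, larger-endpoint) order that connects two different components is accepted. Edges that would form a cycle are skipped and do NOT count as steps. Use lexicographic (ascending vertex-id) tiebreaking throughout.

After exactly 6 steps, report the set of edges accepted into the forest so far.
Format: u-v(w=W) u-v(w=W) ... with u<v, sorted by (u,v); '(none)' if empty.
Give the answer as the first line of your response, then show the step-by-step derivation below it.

0-7(w=9) 0-8(w=2) 1-6(w=5) 3-5(w=6) 4-7(w=4) 6-8(w=3)

step 1: add edge 0-8 (w=2); MST = {0-8(w=2)}
step 2: add edge 6-8 (w=3); MST = {0-8(w=2) 6-8(w=3)}
step 3: add edge 4-7 (w=4); MST = {0-8(w=2) 4-7(w=4) 6-8(w=3)}
step 4: add edge 1-6 (w=5); MST = {0-8(w=2) 1-6(w=5) 4-7(w=4) 6-8(w=3)}
step 5: add edge 3-5 (w=6); MST = {0-8(w=2) 1-6(w=5) 3-5(w=6) 4-7(w=4) 6-8(w=3)}
step 6: add edge 0-7 (w=9); MST = {0-7(w=9) 0-8(w=2) 1-6(w=5) 3-5(w=6) 4-7(w=4) 6-8(w=3)}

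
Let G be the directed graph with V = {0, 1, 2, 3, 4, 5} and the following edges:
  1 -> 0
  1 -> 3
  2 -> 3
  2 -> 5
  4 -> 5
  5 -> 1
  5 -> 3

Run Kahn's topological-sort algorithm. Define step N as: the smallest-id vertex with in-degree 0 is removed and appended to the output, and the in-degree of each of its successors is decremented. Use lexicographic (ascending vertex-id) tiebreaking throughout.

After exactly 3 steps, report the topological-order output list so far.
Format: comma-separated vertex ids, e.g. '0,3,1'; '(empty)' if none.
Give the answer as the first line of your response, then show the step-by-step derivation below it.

2,4,5

step 1: output 2; order=[2]; indeg=(1,1,0,2,0,1)
step 2: output 4; order=[2,4]; indeg=(1,1,0,2,0,0)
step 3: output 5; order=[2,4,5]; indeg=(1,0,0,1,0,0)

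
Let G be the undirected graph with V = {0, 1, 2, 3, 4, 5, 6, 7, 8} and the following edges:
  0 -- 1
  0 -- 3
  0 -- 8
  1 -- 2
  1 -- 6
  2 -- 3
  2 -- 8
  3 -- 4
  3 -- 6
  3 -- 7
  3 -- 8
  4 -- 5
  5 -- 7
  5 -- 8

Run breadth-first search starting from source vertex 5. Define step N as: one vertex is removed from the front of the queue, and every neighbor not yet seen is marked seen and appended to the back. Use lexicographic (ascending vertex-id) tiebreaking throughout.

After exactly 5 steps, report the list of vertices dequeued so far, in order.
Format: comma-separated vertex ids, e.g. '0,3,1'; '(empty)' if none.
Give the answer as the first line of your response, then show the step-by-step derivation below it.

5,4,7,8,3

step 1: dequeue 5; queue=[4,7,8]; order=5
step 2: dequeue 4; queue=[7,8,3]; order=5,4
step 3: dequeue 7; queue=[8,3]; order=5,4,7
step 4: dequeue 8; queue=[3,0,2]; order=5,4,7,8
step 5: dequeue 3; queue=[0,2,6]; order=5,4,7,8,3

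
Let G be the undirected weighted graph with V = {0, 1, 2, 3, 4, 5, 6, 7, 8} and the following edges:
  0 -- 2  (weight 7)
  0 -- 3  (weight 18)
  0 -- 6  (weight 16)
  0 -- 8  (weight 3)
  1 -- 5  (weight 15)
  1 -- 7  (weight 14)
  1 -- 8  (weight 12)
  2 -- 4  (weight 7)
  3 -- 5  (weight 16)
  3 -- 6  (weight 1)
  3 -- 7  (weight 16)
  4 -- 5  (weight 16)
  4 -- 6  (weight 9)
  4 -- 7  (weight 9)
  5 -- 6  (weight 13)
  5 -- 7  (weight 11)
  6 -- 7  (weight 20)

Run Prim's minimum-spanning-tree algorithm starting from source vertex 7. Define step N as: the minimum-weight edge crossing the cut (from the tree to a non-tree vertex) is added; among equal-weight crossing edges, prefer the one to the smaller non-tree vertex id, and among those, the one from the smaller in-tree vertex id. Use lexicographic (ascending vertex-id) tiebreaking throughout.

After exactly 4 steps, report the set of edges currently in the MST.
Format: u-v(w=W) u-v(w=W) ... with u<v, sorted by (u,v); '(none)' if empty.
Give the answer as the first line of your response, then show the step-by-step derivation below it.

0-2(w=7) 0-8(w=3) 2-4(w=7) 4-7(w=9)

step 1: add edge 4-7 (w=9); MST = {4-7(w=9)}
step 2: add edge 2-4 (w=7); MST = {2-4(w=7) 4-7(w=9)}
step 3: add edge 0-2 (w=7); MST = {0-2(w=7) 2-4(w=7) 4-7(w=9)}
step 4: add edge 0-8 (w=3); MST = {0-2(w=7) 0-8(w=3) 2-4(w=7) 4-7(w=9)}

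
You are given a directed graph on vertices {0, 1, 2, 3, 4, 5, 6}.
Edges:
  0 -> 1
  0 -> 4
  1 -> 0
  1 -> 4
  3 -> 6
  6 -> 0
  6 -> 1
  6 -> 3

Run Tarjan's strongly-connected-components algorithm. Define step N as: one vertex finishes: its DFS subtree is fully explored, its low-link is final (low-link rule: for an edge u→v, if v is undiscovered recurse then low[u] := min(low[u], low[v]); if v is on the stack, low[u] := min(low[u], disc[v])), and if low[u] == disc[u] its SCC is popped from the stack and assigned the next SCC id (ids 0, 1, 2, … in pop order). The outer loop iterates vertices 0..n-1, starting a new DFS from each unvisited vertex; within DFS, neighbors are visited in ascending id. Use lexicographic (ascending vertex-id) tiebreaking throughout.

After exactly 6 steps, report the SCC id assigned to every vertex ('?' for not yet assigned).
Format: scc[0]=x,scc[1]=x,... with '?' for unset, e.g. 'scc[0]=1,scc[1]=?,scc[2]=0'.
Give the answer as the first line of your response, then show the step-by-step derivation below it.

scc[0]=1,scc[1]=1,scc[2]=2,scc[3]=3,scc[4]=0,scc[5]=?,scc[6]=3

step 1: low=(low[0]=0,low[1]=0,low[2]=?,low[3]=?,low[4]=2,low[5]=?,low[6]=?); scc=(scc[0]=?,scc[1]=?,scc[2]=?,scc[3]=?,scc[4]=0,scc[5]=?,scc[6]=?)
step 2: low=(low[0]=0,low[1]=0,low[2]=?,low[3]=?,low[4]=2,low[5]=?,low[6]=?); scc=(scc[0]=?,scc[1]=?,scc[2]=?,scc[3]=?,scc[4]=0,scc[5]=?,scc[6]=?)
step 3: low=(low[0]=0,low[1]=0,low[2]=?,low[3]=?,low[4]=2,low[5]=?,low[6]=?); scc=(scc[0]=1,scc[1]=1,scc[2]=?,scc[3]=?,scc[4]=0,scc[5]=?,scc[6]=?)
step 4: low=(low[0]=0,low[1]=0,low[2]=3,low[3]=?,low[4]=2,low[5]=?,low[6]=?); scc=(scc[0]=1,scc[1]=1,scc[2]=2,scc[3]=?,scc[4]=0,scc[5]=?,scc[6]=?)
step 5: low=(low[0]=0,low[1]=0,low[2]=3,low[3]=4,low[4]=2,low[5]=?,low[6]=4); scc=(scc[0]=1,scc[1]=1,scc[2]=2,scc[3]=?,scc[4]=0,scc[5]=?,scc[6]=?)
step 6: low=(low[0]=0,low[1]=0,low[2]=3,low[3]=4,low[4]=2,low[5]=?,low[6]=4); scc=(scc[0]=1,scc[1]=1,scc[2]=2,scc[3]=3,scc[4]=0,scc[5]=?,scc[6]=3)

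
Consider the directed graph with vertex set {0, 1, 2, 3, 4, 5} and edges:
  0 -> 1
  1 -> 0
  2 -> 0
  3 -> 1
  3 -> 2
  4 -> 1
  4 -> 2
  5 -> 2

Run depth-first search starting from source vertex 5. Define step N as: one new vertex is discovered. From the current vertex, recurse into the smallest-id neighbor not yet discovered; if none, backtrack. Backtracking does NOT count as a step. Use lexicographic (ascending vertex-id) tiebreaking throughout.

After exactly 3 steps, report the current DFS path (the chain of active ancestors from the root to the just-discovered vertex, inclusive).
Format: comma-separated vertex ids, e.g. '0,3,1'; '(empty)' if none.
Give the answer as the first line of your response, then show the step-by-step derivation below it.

5,2,0

step 1: discover 5; path=5; order=5
step 2: discover 2; path=5>2; order=5,2
step 3: discover 0; path=5>2>0; order=5,2,0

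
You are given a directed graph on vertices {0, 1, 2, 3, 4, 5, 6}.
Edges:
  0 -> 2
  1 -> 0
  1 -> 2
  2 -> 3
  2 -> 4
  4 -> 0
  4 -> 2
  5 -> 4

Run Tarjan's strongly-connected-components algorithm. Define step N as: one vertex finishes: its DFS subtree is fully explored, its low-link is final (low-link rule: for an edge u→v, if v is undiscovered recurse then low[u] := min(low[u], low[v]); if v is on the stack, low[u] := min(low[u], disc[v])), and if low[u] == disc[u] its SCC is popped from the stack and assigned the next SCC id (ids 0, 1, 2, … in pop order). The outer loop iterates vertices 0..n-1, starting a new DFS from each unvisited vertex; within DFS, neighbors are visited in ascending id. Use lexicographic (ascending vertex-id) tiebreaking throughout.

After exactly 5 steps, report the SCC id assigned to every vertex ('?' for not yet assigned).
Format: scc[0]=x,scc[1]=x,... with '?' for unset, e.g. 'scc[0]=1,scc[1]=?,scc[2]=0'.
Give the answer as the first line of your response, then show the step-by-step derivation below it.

scc[0]=1,scc[1]=2,scc[2]=1,scc[3]=0,scc[4]=1,scc[5]=?,scc[6]=?

step 1: low=(low[0]=0,low[1]=?,low[2]=1,low[3]=2,low[4]=?,low[5]=?,low[6]=?); scc=(scc[0]=?,scc[1]=?,scc[2]=?,scc[3]=0,scc[4]=?,scc[5]=?,scc[6]=?)
step 2: low=(low[0]=0,low[1]=?,low[2]=1,low[3]=2,low[4]=0,low[5]=?,low[6]=?); scc=(scc[0]=?,scc[1]=?,scc[2]=?,scc[3]=0,scc[4]=?,scc[5]=?,scc[6]=?)
step 3: low=(low[0]=0,low[1]=?,low[2]=0,low[3]=2,low[4]=0,low[5]=?,low[6]=?); scc=(scc[0]=?,scc[1]=?,scc[2]=?,scc[3]=0,scc[4]=?,scc[5]=?,scc[6]=?)
step 4: low=(low[0]=0,low[1]=?,low[2]=0,low[3]=2,low[4]=0,low[5]=?,low[6]=?); scc=(scc[0]=1,scc[1]=?,scc[2]=1,scc[3]=0,scc[4]=1,scc[5]=?,scc[6]=?)
step 5: low=(low[0]=0,low[1]=4,low[2]=0,low[3]=2,low[4]=0,low[5]=?,low[6]=?); scc=(scc[0]=1,scc[1]=2,scc[2]=1,scc[3]=0,scc[4]=1,scc[5]=?,scc[6]=?)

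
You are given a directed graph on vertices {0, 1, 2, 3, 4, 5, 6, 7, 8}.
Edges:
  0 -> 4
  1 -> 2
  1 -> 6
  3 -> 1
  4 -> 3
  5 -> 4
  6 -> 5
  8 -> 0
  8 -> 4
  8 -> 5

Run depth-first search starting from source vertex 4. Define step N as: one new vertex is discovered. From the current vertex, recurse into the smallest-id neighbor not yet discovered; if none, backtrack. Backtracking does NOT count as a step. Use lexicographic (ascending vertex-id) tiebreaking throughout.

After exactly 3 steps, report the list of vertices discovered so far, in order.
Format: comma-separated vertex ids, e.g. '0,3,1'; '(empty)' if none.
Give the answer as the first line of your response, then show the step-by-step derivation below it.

4,3,1

step 1: discover 4; path=4; order=4
step 2: discover 3; path=4>3; order=4,3
step 3: discover 1; path=4>3>1; order=4,3,1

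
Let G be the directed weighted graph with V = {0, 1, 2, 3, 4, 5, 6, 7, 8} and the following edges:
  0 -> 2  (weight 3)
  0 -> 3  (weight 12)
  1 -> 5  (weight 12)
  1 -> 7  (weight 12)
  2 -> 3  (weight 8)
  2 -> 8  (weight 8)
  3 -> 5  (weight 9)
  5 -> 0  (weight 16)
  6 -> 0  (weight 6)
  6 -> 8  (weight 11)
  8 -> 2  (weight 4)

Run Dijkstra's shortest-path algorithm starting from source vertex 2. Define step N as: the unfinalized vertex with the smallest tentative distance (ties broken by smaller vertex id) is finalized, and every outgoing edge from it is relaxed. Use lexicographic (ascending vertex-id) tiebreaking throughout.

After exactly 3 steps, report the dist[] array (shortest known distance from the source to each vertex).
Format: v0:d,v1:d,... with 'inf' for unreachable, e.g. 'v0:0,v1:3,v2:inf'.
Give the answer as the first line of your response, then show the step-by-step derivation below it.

v0:inf,v1:inf,v2:0,v3:8,v4:inf,v5:17,v6:inf,v7:inf,v8:8

step 1: dist = v0:inf,v1:inf,v2:0,v3:8,v4:inf,v5:inf,v6:inf,v7:inf,v8:8
step 2: dist = v0:inf,v1:inf,v2:0,v3:8,v4:inf,v5:17,v6:inf,v7:inf,v8:8
step 3: dist = v0:inf,v1:inf,v2:0,v3:8,v4:inf,v5:17,v6:inf,v7:inf,v8:8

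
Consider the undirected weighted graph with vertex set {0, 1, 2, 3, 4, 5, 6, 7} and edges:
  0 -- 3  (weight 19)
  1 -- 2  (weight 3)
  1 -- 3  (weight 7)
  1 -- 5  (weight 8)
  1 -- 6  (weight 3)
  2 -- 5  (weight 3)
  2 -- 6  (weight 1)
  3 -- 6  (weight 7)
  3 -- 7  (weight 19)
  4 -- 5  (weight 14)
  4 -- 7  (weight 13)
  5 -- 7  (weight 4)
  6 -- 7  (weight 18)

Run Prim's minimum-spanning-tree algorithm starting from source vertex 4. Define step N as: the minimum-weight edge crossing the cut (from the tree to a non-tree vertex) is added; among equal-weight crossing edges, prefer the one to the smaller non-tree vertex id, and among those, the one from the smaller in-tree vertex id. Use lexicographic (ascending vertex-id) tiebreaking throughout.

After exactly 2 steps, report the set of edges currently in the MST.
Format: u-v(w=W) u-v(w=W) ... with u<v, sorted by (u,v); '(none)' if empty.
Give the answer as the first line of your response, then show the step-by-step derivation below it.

4-7(w=13) 5-7(w=4)

step 1: add edge 4-7 (w=13); MST = {4-7(w=13)}
step 2: add edge 5-7 (w=4); MST = {4-7(w=13) 5-7(w=4)}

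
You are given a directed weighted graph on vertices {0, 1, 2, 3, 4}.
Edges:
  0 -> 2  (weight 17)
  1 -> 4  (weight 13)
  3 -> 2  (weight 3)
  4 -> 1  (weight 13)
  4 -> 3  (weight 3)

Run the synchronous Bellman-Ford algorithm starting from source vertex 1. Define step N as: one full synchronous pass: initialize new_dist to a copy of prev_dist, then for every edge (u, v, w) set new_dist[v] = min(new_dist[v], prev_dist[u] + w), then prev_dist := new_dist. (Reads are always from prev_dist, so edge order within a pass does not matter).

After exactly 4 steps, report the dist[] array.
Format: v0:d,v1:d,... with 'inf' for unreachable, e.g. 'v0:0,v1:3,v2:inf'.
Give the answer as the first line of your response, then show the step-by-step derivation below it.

v0:inf,v1:0,v2:19,v3:16,v4:13

step 1: dist = v0:inf,v1:0,v2:inf,v3:inf,v4:13
step 2: dist = v0:inf,v1:0,v2:inf,v3:16,v4:13
step 3: dist = v0:inf,v1:0,v2:19,v3:16,v4:13
step 4: dist = v0:inf,v1:0,v2:19,v3:16,v4:13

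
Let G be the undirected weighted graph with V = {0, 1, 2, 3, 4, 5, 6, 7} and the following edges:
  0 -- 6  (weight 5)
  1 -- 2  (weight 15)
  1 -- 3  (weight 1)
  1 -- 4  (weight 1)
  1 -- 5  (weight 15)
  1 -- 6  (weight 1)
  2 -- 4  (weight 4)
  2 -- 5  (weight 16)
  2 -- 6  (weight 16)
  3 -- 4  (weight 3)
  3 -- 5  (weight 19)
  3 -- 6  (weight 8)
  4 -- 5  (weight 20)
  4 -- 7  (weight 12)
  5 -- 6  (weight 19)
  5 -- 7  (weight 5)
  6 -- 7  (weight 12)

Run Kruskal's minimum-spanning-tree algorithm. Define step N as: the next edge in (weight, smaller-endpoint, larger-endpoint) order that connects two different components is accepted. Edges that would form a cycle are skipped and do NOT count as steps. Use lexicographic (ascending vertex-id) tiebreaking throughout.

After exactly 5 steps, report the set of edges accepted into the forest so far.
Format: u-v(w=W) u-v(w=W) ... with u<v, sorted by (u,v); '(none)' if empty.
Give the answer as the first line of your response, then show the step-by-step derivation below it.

0-6(w=5) 1-3(w=1) 1-4(w=1) 1-6(w=1) 2-4(w=4)

step 1: add edge 1-3 (w=1); MST = {1-3(w=1)}
step 2: add edge 1-4 (w=1); MST = {1-3(w=1) 1-4(w=1)}
step 3: add edge 1-6 (w=1); MST = {1-3(w=1) 1-4(w=1) 1-6(w=1)}
step 4: add edge 2-4 (w=4); MST = {1-3(w=1) 1-4(w=1) 1-6(w=1) 2-4(w=4)}
step 5: add edge 0-6 (w=5); MST = {0-6(w=5) 1-3(w=1) 1-4(w=1) 1-6(w=1) 2-4(w=4)}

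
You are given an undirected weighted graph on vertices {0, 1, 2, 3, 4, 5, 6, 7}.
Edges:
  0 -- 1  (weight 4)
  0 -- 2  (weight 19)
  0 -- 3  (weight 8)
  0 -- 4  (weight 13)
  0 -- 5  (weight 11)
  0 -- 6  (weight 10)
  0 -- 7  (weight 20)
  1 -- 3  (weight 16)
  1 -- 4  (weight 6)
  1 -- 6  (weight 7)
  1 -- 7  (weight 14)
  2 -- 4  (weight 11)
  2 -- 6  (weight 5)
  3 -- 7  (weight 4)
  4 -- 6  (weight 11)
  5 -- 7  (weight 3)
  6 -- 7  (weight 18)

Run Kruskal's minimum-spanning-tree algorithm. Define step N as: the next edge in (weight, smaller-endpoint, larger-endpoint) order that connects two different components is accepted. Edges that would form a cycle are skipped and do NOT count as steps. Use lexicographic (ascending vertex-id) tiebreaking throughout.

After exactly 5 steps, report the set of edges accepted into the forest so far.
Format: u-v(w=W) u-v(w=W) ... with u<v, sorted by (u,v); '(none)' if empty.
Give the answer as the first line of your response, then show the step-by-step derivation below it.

0-1(w=4) 1-4(w=6) 2-6(w=5) 3-7(w=4) 5-7(w=3)

step 1: add edge 5-7 (w=3); MST = {5-7(w=3)}
step 2: add edge 0-1 (w=4); MST = {0-1(w=4) 5-7(w=3)}
step 3: add edge 3-7 (w=4); MST = {0-1(w=4) 3-7(w=4) 5-7(w=3)}
step 4: add edge 2-6 (w=5); MST = {0-1(w=4) 2-6(w=5) 3-7(w=4) 5-7(w=3)}
step 5: add edge 1-4 (w=6); MST = {0-1(w=4) 1-4(w=6) 2-6(w=5) 3-7(w=4) 5-7(w=3)}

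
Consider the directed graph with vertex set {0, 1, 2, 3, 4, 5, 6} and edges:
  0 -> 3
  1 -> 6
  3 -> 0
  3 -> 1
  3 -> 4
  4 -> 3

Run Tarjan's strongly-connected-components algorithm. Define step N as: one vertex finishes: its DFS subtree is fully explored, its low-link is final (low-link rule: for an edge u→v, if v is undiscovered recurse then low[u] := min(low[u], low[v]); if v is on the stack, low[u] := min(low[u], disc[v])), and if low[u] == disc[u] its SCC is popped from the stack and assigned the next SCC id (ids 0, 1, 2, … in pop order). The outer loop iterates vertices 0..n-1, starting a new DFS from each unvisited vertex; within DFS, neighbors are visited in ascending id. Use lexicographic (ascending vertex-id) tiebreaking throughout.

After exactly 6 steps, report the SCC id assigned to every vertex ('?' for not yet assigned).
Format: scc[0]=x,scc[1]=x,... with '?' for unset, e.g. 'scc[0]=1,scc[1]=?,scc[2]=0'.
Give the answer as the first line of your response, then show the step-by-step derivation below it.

scc[0]=2,scc[1]=1,scc[2]=3,scc[3]=2,scc[4]=2,scc[5]=?,scc[6]=0

step 1: low=(low[0]=0,low[1]=2,low[2]=?,low[3]=0,low[4]=?,low[5]=?,low[6]=3); scc=(scc[0]=?,scc[1]=?,scc[2]=?,scc[3]=?,scc[4]=?,scc[5]=?,scc[6]=0)
step 2: low=(low[0]=0,low[1]=2,low[2]=?,low[3]=0,low[4]=?,low[5]=?,low[6]=3); scc=(scc[0]=?,scc[1]=1,scc[2]=?,scc[3]=?,scc[4]=?,scc[5]=?,scc[6]=0)
step 3: low=(low[0]=0,low[1]=2,low[2]=?,low[3]=0,low[4]=1,low[5]=?,low[6]=3); scc=(scc[0]=?,scc[1]=1,scc[2]=?,scc[3]=?,scc[4]=?,scc[5]=?,scc[6]=0)
step 4: low=(low[0]=0,low[1]=2,low[2]=?,low[3]=0,low[4]=1,low[5]=?,low[6]=3); scc=(scc[0]=?,scc[1]=1,scc[2]=?,scc[3]=?,scc[4]=?,scc[5]=?,scc[6]=0)
step 5: low=(low[0]=0,low[1]=2,low[2]=?,low[3]=0,low[4]=1,low[5]=?,low[6]=3); scc=(scc[0]=2,scc[1]=1,scc[2]=?,scc[3]=2,scc[4]=2,scc[5]=?,scc[6]=0)
step 6: low=(low[0]=0,low[1]=2,low[2]=5,low[3]=0,low[4]=1,low[5]=?,low[6]=3); scc=(scc[0]=2,scc[1]=1,scc[2]=3,scc[3]=2,scc[4]=2,scc[5]=?,scc[6]=0)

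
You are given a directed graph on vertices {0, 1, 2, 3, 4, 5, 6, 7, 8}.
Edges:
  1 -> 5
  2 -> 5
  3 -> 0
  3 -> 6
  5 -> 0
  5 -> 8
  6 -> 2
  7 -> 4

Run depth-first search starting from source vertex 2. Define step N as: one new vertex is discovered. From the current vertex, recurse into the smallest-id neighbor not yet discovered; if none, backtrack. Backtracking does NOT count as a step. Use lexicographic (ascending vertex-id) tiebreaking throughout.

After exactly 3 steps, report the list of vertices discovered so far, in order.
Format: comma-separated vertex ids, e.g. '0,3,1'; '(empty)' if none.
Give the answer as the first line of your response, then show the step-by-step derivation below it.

2,5,0

step 1: discover 2; path=2; order=2
step 2: discover 5; path=2>5; order=2,5
step 3: discover 0; path=2>5>0; order=2,5,0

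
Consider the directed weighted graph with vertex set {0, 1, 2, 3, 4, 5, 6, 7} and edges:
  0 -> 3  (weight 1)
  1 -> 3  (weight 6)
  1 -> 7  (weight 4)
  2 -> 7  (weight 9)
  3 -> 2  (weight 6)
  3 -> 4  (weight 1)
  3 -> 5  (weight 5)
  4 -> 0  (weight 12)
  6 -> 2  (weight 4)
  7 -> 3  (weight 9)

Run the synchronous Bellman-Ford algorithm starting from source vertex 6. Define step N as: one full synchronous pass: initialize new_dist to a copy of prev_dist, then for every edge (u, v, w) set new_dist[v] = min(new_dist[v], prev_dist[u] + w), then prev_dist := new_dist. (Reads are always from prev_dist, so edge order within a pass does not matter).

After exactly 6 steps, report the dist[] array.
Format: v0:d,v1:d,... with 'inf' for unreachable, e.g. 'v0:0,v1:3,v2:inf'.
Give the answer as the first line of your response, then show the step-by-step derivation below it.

v0:35,v1:inf,v2:4,v3:22,v4:23,v5:27,v6:0,v7:13

step 1: dist = v0:inf,v1:inf,v2:4,v3:inf,v4:inf,v5:inf,v6:0,v7:inf
step 2: dist = v0:inf,v1:inf,v2:4,v3:inf,v4:inf,v5:inf,v6:0,v7:13
step 3: dist = v0:inf,v1:inf,v2:4,v3:22,v4:inf,v5:inf,v6:0,v7:13
step 4: dist = v0:inf,v1:inf,v2:4,v3:22,v4:23,v5:27,v6:0,v7:13
step 5: dist = v0:35,v1:inf,v2:4,v3:22,v4:23,v5:27,v6:0,v7:13
step 6: dist = v0:35,v1:inf,v2:4,v3:22,v4:23,v5:27,v6:0,v7:13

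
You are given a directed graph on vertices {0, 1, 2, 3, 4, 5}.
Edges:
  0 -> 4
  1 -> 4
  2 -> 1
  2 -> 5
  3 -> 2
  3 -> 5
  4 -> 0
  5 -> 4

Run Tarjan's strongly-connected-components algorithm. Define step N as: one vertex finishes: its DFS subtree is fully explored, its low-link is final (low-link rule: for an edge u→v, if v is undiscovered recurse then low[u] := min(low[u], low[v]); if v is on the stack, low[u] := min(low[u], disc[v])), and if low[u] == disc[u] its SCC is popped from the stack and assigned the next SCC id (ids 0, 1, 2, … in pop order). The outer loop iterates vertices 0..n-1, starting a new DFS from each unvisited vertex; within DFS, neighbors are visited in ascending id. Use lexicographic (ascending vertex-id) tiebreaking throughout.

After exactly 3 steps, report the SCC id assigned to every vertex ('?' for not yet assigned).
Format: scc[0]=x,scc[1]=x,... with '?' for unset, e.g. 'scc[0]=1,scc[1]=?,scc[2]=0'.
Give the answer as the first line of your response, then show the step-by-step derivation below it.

scc[0]=0,scc[1]=1,scc[2]=?,scc[3]=?,scc[4]=0,scc[5]=?

step 1: low=(low[0]=0,low[1]=?,low[2]=?,low[3]=?,low[4]=0,low[5]=?); scc=(scc[0]=?,scc[1]=?,scc[2]=?,scc[3]=?,scc[4]=?,scc[5]=?)
step 2: low=(low[0]=0,low[1]=?,low[2]=?,low[3]=?,low[4]=0,low[5]=?); scc=(scc[0]=0,scc[1]=?,scc[2]=?,scc[3]=?,scc[4]=0,scc[5]=?)
step 3: low=(low[0]=0,low[1]=2,low[2]=?,low[3]=?,low[4]=0,low[5]=?); scc=(scc[0]=0,scc[1]=1,scc[2]=?,scc[3]=?,scc[4]=0,scc[5]=?)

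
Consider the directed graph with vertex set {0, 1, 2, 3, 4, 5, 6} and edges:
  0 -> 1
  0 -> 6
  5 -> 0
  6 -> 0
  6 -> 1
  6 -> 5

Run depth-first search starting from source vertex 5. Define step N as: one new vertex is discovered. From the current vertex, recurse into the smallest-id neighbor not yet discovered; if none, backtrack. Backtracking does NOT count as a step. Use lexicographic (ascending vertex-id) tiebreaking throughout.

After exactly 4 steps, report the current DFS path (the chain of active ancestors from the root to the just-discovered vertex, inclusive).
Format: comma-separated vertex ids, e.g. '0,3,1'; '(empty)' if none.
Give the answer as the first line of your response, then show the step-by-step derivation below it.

5,0,6

step 1: discover 5; path=5; order=5
step 2: discover 0; path=5>0; order=5,0
step 3: discover 1; path=5>0>1; order=5,0,1
step 4: discover 6; path=5>0>6; order=5,0,1,6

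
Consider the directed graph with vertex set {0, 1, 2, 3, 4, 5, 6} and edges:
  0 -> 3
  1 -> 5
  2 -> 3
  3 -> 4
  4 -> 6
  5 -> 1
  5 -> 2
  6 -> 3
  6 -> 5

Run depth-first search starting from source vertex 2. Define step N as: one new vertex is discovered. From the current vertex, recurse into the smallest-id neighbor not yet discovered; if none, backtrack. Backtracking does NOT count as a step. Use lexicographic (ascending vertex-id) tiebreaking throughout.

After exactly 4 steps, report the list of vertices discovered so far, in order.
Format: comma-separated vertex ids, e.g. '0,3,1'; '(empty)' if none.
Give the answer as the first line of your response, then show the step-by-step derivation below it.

2,3,4,6

step 1: discover 2; path=2; order=2
step 2: discover 3; path=2>3; order=2,3
step 3: discover 4; path=2>3>4; order=2,3,4
step 4: discover 6; path=2>3>4>6; order=2,3,4,6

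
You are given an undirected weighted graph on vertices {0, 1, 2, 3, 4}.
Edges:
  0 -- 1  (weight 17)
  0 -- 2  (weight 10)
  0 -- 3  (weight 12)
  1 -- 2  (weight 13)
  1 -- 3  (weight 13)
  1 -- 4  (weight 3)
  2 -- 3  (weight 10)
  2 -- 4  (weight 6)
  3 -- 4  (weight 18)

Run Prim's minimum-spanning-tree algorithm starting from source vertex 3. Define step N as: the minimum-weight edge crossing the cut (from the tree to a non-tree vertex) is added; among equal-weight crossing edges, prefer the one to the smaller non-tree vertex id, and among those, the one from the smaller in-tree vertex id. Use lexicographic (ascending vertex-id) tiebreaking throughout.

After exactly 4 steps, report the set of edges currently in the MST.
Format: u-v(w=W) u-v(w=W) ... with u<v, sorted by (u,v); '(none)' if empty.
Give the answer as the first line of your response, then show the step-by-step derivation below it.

0-2(w=10) 1-4(w=3) 2-3(w=10) 2-4(w=6)

step 1: add edge 2-3 (w=10); MST = {2-3(w=10)}
step 2: add edge 2-4 (w=6); MST = {2-3(w=10) 2-4(w=6)}
step 3: add edge 1-4 (w=3); MST = {1-4(w=3) 2-3(w=10) 2-4(w=6)}
step 4: add edge 0-2 (w=10); MST = {0-2(w=10) 1-4(w=3) 2-3(w=10) 2-4(w=6)}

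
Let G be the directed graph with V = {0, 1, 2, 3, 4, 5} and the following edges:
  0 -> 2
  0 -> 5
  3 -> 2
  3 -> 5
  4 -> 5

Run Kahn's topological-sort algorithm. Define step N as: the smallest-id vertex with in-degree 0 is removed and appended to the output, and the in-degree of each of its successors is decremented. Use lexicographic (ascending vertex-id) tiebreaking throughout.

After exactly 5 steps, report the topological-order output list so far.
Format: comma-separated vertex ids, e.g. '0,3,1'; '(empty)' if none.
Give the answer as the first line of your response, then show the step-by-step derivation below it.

0,1,3,2,4

step 1: output 0; order=[0]; indeg=(0,0,1,0,0,2)
step 2: output 1; order=[0,1]; indeg=(0,0,1,0,0,2)
step 3: output 3; order=[0,1,3]; indeg=(0,0,0,0,0,1)
step 4: output 2; order=[0,1,3,2]; indeg=(0,0,0,0,0,1)
step 5: output 4; order=[0,1,3,2,4]; indeg=(0,0,0,0,0,0)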